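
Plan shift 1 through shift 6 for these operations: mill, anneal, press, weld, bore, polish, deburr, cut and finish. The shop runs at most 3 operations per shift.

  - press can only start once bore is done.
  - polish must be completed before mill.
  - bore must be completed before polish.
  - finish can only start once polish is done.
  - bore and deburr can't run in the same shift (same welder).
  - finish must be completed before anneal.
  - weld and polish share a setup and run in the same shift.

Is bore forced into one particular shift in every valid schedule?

No

bore can be shift 1 (e.g. finish=shift 3, weld=shift 2, polish=shift 2, anneal=shift 4, deburr=shift 3, bore=shift 1, cut=shift 1, mill=shift 3, press=shift 2) or shift 2 (e.g. press in shift 3; cut in shift 1; bore in shift 2; anneal in shift 5; weld in shift 3; polish in shift 3; finish in shift 4; mill in shift 4; deburr in shift 1).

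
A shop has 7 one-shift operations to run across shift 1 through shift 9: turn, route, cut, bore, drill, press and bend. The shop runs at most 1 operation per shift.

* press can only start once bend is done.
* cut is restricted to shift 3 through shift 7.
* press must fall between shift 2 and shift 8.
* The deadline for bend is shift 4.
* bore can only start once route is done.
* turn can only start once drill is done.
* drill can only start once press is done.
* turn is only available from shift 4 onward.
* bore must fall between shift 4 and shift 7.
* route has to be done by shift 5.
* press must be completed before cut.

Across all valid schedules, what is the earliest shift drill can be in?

shift 3

Precedence pushes drill to at least shift 3; downstream work caps drill at shift 8.
drill at shift 3 is achievable: route in shift 4; bend in shift 1; drill in shift 3; cut in shift 6; bore in shift 5; press in shift 2; turn in shift 7.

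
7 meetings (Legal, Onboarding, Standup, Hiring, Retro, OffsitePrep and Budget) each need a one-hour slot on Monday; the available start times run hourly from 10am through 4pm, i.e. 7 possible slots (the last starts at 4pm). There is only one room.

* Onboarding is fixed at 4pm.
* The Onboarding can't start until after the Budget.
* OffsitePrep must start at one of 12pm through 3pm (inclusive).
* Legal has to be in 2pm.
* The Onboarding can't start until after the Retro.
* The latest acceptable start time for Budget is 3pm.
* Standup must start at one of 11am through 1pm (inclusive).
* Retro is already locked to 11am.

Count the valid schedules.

Splitting on Standup: it can be 12pm (4), 1pm (4). Listing each branch's schedules as (Legal, Onboarding, Hiring, Retro, OffsitePrep, Budget):
Standup=12pm: (2pm,4pm,10am,11am,1pm,3pm) (2pm,4pm,10am,11am,3pm,1pm) (2pm,4pm,1pm,11am,3pm,10am) (2pm,4pm,3pm,11am,1pm,10am) — 4.
Standup=1pm: (2pm,4pm,10am,11am,12pm,3pm) (2pm,4pm,10am,11am,3pm,12pm) (2pm,4pm,12pm,11am,3pm,10am) (2pm,4pm,3pm,11am,12pm,10am) — 4.
Summing: 4 + 4 = 8.

8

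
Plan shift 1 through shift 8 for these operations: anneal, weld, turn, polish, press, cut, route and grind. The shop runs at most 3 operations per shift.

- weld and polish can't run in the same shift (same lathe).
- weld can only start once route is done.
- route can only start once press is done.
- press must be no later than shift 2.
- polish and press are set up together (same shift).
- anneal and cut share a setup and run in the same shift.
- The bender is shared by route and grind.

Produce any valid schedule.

anneal=shift 2; press=shift 1; weld=shift 3; grind=shift 3; cut=shift 2; polish=shift 1; turn=shift 1; route=shift 2

Checking: route(shift 2) before weld(shift 3); press(shift 1) before route(shift 2); route(shift 2) != grind(shift 3); weld(shift 3) != polish(shift 1); anneal = cut = shift 2; polish = press = shift 1; press=shift 1 in [shift 1,shift 2]; max 3 per shift (cap 3).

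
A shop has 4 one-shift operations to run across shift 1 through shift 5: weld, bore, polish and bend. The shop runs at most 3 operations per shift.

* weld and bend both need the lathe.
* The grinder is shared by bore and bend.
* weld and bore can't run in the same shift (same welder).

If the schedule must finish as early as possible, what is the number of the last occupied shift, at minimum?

3

With at most 3 per shift and 4 operations, at least 2 shifts are needed.
Could 2 shifts be enough, i.e. nothing placed later than shift 2? No: weld, bore and bend must all be in different shifts (weld/bore can't share; weld/bend can't share; bore/bend can't share), but only 2 shifts are available: 3 operations can't fit in 2 distinct shifts.
So 2 shifts is not enough.
3 works (last occupied shift: shift 3): for example weld=shift 1, bore=shift 2, bend=shift 3, polish=shift 1.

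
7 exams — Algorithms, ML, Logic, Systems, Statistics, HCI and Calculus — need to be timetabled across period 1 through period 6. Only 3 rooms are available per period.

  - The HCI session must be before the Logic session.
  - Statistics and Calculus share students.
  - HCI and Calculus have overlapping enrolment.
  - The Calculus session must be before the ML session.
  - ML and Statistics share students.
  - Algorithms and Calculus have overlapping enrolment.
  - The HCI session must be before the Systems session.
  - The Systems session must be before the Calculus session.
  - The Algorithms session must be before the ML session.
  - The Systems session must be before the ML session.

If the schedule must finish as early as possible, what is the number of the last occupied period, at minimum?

The precedence chain requires at least 4 distinct periods.
With at most 3 per period and 7 exams, at least 3 periods are needed.
4 works (last occupied period: period 4): for example Logic in period 2, Calculus in period 3, Statistics in period 1, Algorithms in period 1, Systems in period 2, HCI in period 1, ML in period 4.

4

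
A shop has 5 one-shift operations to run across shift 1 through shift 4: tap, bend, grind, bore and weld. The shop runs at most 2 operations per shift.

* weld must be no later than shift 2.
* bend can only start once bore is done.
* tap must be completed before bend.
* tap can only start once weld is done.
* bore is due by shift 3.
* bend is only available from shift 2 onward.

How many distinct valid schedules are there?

36

Splitting on tap: it can be shift 2 (16), shift 3 (20). Listing each branch's schedules as (bend, grind, bore, weld) by shift number:
tap=shift 2: (3,1,2,1) (3,2,1,1) (3,3,1,1) (3,3,2,1) (3,4,1,1) (3,4,2,1) (4,1,2,1) (4,1,3,1) (4,2,1,1) (4,2,3,1) (4,3,1,1) (4,3,2,1) (4,3,3,1) (4,4,1,1) (4,4,2,1) (4,4,3,1) — 16.
tap=shift 3: (4,1,1,2) (4,1,2,1) (4,1,2,2) (4,1,3,1) (4,1,3,2) (4,2,1,1) (4,2,1,2) (4,2,2,1) (4,2,3,1) (4,2,3,2) (4,3,1,1) (4,3,1,2) (4,3,2,1) (4,3,2,2) (4,4,1,1) (4,4,1,2) (4,4,2,1) (4,4,2,2) (4,4,3,1) (4,4,3,2) — 20.
Summing: 16 + 20 = 36.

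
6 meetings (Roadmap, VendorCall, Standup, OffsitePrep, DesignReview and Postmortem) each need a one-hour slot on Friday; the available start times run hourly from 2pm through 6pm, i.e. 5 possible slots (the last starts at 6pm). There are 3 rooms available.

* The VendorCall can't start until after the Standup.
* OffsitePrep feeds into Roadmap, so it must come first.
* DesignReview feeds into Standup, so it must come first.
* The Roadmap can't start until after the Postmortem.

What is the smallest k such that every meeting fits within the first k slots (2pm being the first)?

The precedence chain requires at least 3 distinct slots.
With at most 3 per slot and 6 meetings, at least 2 slots are needed.
3 works (last occupied slot: 4pm): for example Roadmap=3pm, Standup=3pm, DesignReview=2pm, OffsitePrep=2pm, Postmortem=2pm, VendorCall=4pm.

3 slots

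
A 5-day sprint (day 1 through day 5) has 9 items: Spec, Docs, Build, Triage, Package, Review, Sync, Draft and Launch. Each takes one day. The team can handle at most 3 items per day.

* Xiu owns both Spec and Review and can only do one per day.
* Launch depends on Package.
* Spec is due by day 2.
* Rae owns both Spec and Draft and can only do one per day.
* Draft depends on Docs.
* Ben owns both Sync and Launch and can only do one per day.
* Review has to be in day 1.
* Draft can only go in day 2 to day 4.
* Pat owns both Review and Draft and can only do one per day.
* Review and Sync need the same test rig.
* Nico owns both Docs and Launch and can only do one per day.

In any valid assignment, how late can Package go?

day 4

Downstream work caps Package at day 4.
Package at day 4 is achievable: Package=day 4; Launch=day 5; Review=day 1; Docs=day 1; Draft=day 3; Spec=day 2; Sync=day 2; Triage=day 2; Build=day 1.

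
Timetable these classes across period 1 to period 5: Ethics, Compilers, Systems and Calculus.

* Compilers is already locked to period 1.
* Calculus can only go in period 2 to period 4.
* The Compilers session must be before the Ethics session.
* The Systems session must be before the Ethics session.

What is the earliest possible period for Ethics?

period 2

Precedence pushes Ethics to at least period 2.
Ethics at period 2 is achievable: Systems -> period 1; Compilers -> period 1; Calculus -> period 2; Ethics -> period 2.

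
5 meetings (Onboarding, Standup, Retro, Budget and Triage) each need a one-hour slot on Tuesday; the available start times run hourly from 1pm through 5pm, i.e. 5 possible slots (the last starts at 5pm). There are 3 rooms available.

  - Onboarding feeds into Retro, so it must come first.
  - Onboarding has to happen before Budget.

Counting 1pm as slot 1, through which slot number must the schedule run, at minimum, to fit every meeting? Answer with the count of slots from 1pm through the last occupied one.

2

The precedence chain requires at least 2 distinct slots.
With at most 3 per slot and 5 meetings, at least 2 slots are needed.
2 works (last occupied slot: 2pm): for example Retro=2pm; Triage=1pm; Budget=2pm; Standup=1pm; Onboarding=1pm.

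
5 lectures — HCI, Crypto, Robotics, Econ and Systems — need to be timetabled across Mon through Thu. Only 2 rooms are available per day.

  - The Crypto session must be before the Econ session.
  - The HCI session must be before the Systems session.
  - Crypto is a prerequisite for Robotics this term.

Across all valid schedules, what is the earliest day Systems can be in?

Tue

Precedence pushes Systems to at least Tue.
Systems at Tue is achievable: Robotics in Tue, Crypto in Mon, Econ in Wed, HCI in Mon, Systems in Tue.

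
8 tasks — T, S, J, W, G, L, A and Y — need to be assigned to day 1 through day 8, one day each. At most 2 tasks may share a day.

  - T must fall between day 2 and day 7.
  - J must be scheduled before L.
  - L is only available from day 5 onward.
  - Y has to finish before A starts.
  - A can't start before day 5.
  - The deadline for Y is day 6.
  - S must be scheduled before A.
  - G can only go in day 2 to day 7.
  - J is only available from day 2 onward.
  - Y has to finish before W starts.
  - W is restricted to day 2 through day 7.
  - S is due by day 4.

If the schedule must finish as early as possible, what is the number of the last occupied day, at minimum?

The precedence chain requires at least 2 distinct days.
With at most 2 per day and 8 tasks, at least 4 days are needed.
L can't be placed before day 5, so the schedule must run through at least day 5.
5 works (last occupied day: day 5): for example G in day 3, A in day 5, L in day 5, Y in day 1, S in day 1, T in day 3, W in day 2, J in day 2.

5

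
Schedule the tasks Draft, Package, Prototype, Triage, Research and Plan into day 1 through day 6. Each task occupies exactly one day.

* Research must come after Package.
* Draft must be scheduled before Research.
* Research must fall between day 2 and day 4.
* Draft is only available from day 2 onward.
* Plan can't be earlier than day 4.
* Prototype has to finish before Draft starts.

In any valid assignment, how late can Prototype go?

Downstream work caps Prototype at day 2.
Prototype at day 2 is achievable: Research=day 4; Prototype=day 2; Package=day 1; Triage=day 1; Draft=day 3; Plan=day 4.

day 2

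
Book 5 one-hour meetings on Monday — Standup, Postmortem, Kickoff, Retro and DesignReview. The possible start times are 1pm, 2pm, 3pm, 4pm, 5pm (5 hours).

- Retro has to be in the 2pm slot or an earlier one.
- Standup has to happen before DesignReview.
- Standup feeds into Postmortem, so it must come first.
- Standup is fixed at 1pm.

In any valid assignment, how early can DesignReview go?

Precedence pushes DesignReview to at least 2pm.
DesignReview at 2pm is achievable: DesignReview=2pm, Retro=1pm, Kickoff=1pm, Postmortem=2pm, Standup=1pm.

2pm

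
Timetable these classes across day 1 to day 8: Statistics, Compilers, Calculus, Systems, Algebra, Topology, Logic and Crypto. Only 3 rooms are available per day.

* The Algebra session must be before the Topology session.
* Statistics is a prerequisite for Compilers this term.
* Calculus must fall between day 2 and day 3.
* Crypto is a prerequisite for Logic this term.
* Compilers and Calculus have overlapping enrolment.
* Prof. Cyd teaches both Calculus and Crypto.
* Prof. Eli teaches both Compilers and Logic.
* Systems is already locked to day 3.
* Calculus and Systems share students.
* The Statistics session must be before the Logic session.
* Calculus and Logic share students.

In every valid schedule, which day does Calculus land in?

day 2

Calculus's window is day 2–day 3.
Systems is fixed at day 3, and Calculus can't share a day with Systems.
So Calculus must be day 2.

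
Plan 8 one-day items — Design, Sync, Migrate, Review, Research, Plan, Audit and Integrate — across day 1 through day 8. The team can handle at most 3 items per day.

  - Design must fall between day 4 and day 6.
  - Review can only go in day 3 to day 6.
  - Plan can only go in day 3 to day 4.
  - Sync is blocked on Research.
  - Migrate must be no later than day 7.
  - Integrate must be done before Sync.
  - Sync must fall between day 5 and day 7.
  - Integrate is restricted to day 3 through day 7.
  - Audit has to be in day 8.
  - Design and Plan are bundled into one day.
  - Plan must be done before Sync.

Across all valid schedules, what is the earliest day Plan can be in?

Plan is available from day 3; Plan must be in the same day as Design, which can't be before day 4, so Plan is at least day 4; Plan's own window allows nothing later than day 4.
Plan at day 4 is achievable: Audit -> day 8, Plan -> day 4, Migrate -> day 1, Design -> day 4, Review -> day 3, Sync -> day 5, Research -> day 1, Integrate -> day 3.

day 4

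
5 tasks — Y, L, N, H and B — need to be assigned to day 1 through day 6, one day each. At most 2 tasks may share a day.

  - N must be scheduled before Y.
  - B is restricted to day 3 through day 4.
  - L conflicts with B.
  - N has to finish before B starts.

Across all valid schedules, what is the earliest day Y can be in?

day 2

Precedence pushes Y to at least day 2.
Y at day 2 is achievable: N=day 1; B=day 3; Y=day 2; L=day 1; H=day 2.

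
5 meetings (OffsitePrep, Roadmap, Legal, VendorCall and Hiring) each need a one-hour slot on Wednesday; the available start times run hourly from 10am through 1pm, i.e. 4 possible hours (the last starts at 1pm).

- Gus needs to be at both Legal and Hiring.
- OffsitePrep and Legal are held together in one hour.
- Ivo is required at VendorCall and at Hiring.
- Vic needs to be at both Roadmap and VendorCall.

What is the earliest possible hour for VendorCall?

VendorCall at 10am is achievable: VendorCall in 10am; Legal in 10am; Roadmap in 11am; Hiring in 11am; OffsitePrep in 10am.

10am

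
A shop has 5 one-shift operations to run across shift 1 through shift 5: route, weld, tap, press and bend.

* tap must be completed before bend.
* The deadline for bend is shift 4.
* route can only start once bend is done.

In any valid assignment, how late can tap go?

Downstream work caps tap at shift 3.
tap at shift 3 is achievable: tap -> shift 3, route -> shift 5, bend -> shift 4, weld -> shift 1, press -> shift 1.

shift 3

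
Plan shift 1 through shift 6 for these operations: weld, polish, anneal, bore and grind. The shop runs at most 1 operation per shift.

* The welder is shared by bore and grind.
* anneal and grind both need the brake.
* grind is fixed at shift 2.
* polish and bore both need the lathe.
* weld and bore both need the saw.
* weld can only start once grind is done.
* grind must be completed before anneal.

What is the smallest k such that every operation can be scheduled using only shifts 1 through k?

5 shifts

The precedence chain requires at least 2 distinct shifts.
With at most 1 per shift and 5 operations, at least 5 shifts are needed.
Propagating the time windows through the other constraints, weld can't land before shift 3, so the schedule must run through at least shift 3.
5 works (last occupied shift: shift 5): for example grind in shift 2, anneal in shift 4, bore in shift 5, weld in shift 3, polish in shift 1.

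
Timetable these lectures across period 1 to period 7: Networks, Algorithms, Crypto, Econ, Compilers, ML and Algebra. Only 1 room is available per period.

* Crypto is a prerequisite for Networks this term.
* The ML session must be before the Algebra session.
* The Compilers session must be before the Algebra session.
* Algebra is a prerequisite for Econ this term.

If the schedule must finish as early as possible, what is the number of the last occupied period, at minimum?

7

The precedence chain requires at least 3 distinct periods.
With at most 1 per period and 7 lectures, at least 7 periods are needed.
7 works (last occupied period: period 7): for example Algebra in period 3; Networks in period 5; Econ in period 6; Algorithms in period 7; ML in period 2; Compilers in period 1; Crypto in period 4.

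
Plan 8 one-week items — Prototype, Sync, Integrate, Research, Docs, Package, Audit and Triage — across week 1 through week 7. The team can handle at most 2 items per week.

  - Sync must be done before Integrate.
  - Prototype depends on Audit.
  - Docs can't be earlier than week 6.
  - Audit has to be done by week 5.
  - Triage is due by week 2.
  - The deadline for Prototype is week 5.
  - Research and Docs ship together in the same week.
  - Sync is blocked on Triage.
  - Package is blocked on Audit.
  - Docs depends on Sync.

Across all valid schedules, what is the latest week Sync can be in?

Precedence pushes Sync to at least week 2; downstream work caps Sync at week 6.
Sync at week 5 is achievable: Integrate -> week 7, Audit -> week 1, Prototype -> week 2, Docs -> week 6, Triage -> week 1, Package -> week 2, Sync -> week 5, Research -> week 6.
Nothing later works — the capacity limit rule out every week after week 5.

week 5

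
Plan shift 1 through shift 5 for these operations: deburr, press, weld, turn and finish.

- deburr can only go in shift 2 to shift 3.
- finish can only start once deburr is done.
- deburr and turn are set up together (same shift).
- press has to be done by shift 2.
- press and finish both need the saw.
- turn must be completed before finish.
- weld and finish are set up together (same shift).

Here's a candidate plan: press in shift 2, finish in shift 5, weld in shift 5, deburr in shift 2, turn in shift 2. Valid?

Valid

weld and finish are set up together (same shift) — holds.
deburr and turn are set up together (same shift) — holds.
press and finish both need the saw — holds.
press has to be done by shift 2 — holds.
deburr can only go in shift 2 to shift 3 — holds.
turn must be completed before finish — holds.
finish can only start once deburr is done — holds.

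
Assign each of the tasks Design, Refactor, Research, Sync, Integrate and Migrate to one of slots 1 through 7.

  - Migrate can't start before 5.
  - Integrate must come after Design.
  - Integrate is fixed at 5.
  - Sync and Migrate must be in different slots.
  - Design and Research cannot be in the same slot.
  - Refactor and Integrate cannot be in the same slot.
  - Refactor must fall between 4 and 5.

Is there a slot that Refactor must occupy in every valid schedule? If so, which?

4

Refactor's window is 4–5.
Integrate is fixed at 5, and Refactor can't share a slot with Integrate.
So Refactor must be 4.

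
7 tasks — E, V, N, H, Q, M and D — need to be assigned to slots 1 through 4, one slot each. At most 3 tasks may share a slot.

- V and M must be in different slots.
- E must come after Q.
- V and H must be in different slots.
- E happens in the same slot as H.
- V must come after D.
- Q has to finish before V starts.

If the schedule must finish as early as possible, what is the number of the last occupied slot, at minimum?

3

The precedence chain requires at least 2 distinct slots.
With at most 3 per slot and 7 tasks, at least 3 slots are needed.
3 works (last occupied slot: 3): for example H in 3; M in 3; E in 3; V in 2; N in 1; Q in 1; D in 1.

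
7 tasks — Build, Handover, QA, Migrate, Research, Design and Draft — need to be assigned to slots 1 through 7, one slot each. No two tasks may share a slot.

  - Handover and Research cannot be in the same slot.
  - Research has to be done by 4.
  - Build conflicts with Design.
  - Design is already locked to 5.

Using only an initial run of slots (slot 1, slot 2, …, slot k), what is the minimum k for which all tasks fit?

With at most 1 per slot and 7 tasks, at least 7 slots are needed.
Design can't be placed before 5, so the schedule must run through at least slot 5.
7 works (last occupied slot: 7): for example Design -> 5; Handover -> 3; Build -> 2; QA -> 4; Draft -> 7; Research -> 1; Migrate -> 6.

7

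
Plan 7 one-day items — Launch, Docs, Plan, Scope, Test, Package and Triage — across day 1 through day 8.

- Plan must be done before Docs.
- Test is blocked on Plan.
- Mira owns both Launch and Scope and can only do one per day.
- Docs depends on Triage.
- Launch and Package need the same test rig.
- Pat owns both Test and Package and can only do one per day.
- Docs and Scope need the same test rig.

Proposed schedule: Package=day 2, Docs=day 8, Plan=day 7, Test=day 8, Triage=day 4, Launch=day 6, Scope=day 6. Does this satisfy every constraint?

No — it violates: Mira owns both Launch and Scope and can only do one per day

Docs depends on Triage — holds.
Mira owns both Launch and Scope and can only do one per day — violated.
Plan must be done before Docs — holds.
Test is blocked on Plan — holds.
Launch and Package need the same test rig — holds.
Docs and Scope need the same test rig — holds.
Pat owns both Test and Package and can only do one per day — holds.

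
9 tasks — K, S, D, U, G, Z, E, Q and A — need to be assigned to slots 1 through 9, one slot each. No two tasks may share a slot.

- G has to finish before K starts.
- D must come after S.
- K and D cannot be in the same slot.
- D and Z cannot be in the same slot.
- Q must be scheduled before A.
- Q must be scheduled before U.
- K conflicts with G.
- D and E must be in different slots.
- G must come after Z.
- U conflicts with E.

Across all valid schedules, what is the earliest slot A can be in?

2

Precedence pushes A to at least 2.
A at 2 is achievable: S in 6; K in 5; G in 4; Z in 3; D in 7; E in 9; U in 8; Q in 1; A in 2.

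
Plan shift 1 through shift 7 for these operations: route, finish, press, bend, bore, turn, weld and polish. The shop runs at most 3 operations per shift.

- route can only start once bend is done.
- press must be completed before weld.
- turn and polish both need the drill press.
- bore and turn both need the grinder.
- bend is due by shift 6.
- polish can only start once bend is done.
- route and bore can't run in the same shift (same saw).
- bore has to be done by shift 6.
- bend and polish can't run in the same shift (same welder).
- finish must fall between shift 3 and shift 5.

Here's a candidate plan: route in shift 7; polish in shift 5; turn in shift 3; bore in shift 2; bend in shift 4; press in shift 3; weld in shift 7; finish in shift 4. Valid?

route and bore can't run in the same shift (same saw) — holds.
The shop runs at most 3 operations per shift — holds.
bore has to be done by shift 6 — holds.
turn and polish both need the drill press — holds.
bend is due by shift 6 — holds.
route can only start once bend is done — holds.
bore and turn both need the grinder — holds.
bend and polish can't run in the same shift (same welder) — holds.
polish can only start once bend is done — holds.
finish must fall between shift 3 and shift 5 — holds.
press must be completed before weld — holds.

Yes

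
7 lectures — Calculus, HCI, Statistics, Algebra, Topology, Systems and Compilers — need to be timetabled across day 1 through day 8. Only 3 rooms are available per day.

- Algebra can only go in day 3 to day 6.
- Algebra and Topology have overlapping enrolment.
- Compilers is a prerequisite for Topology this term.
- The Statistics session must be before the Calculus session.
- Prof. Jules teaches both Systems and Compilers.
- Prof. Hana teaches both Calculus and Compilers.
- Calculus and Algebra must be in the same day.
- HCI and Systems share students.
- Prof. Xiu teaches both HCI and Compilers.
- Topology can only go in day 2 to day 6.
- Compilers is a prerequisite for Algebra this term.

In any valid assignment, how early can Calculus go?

day 3

Calculus must be in the same day as Algebra, which can't be before day 3, so Calculus is at least day 3; Calculus must be in the same day as Algebra, which can't be after day 6, so Calculus is at most day 6.
Calculus at day 3 is achievable: Compilers=day 1, HCI=day 2, Algebra=day 3, Systems=day 3, Calculus=day 3, Statistics=day 1, Topology=day 2.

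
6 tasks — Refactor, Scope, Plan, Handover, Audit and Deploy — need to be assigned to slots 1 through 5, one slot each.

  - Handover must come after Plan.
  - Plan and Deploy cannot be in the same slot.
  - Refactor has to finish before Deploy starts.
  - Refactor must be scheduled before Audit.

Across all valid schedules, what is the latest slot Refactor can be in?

Downstream work caps Refactor at 4.
Refactor at 4 is achievable: Handover -> 2, Plan -> 1, Refactor -> 4, Deploy -> 5, Audit -> 5, Scope -> 1.

4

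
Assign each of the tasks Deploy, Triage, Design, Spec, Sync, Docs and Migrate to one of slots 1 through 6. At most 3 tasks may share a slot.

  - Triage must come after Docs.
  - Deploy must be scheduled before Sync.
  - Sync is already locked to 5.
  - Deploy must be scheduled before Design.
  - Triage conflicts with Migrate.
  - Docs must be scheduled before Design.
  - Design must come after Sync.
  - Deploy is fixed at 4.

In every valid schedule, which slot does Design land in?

6

Precedence pushes Design to at least 6.
So Design is pinned to 6.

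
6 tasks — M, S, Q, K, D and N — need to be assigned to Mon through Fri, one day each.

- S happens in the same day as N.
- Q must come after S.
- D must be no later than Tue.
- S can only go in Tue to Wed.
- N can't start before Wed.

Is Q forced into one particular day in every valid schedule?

Q can be Thu (e.g. K -> Mon, M -> Mon, S -> Wed, Q -> Thu, N -> Wed, D -> Mon) or Fri (e.g. M=Mon; S=Wed; K=Mon; N=Wed; Q=Fri; D=Mon).

No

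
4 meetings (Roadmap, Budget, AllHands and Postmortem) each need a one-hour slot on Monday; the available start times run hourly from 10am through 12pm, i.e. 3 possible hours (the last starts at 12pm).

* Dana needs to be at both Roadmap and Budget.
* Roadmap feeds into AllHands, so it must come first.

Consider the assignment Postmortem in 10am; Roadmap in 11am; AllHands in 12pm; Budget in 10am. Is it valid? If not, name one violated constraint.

Dana needs to be at both Roadmap and Budget — holds.
Roadmap feeds into AllHands, so it must come first — holds.

Yes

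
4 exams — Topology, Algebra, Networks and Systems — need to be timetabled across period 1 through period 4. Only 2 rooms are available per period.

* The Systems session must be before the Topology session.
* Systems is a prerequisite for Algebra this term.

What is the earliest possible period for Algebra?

Precedence pushes Algebra to at least period 2.
Algebra at period 2 is achievable: Networks -> period 1; Algebra -> period 2; Topology -> period 2; Systems -> period 1.

period 2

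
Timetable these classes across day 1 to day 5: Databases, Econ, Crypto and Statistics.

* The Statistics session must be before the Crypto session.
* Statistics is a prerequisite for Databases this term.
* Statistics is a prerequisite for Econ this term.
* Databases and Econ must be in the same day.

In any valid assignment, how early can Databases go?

Precedence pushes Databases to at least day 2.
Databases at day 2 is achievable: Crypto=day 2; Statistics=day 1; Databases=day 2; Econ=day 2.

day 2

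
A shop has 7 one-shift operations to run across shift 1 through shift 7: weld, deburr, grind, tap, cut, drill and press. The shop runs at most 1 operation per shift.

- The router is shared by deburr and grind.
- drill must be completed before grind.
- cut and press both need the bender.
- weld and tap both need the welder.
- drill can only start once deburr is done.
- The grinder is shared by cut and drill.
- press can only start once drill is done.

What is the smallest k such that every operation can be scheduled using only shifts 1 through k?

7

The precedence chain requires at least 3 distinct shifts.
With at most 1 per shift and 7 operations, at least 7 shifts are needed.
7 works (last occupied shift: shift 7): for example press=shift 4; cut=shift 7; weld=shift 5; deburr=shift 1; tap=shift 6; grind=shift 3; drill=shift 2.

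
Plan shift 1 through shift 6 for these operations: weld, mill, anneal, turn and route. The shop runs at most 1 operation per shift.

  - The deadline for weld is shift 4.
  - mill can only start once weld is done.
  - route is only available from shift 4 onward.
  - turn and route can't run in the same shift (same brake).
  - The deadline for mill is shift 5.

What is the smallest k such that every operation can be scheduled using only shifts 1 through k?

5 shifts

The precedence chain requires at least 2 distinct shifts.
With at most 1 per shift and 5 operations, at least 5 shifts are needed.
route can't be placed before shift 4, so the schedule must run through at least shift 4.
5 works (last occupied shift: shift 5): for example route=shift 4, turn=shift 5, mill=shift 2, weld=shift 1, anneal=shift 3.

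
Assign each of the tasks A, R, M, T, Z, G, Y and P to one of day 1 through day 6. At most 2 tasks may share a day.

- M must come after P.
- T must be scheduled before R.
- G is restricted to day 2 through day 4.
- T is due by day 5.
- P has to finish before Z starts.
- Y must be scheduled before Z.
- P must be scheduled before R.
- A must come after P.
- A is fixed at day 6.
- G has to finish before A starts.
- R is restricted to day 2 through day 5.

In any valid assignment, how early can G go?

day 2

G is available from day 2; G's own window allows nothing later than day 4.
G at day 2 is achievable: M in day 3, R in day 2, A in day 6, Z in day 4, T in day 1, G in day 2, P in day 1, Y in day 3.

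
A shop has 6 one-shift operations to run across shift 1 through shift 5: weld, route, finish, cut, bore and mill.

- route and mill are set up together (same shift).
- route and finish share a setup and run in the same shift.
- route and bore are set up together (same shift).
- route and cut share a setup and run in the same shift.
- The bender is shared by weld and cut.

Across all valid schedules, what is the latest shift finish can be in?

finish at shift 5 is achievable: weld in shift 1; route in shift 5; mill in shift 5; finish in shift 5; bore in shift 5; cut in shift 5.

shift 5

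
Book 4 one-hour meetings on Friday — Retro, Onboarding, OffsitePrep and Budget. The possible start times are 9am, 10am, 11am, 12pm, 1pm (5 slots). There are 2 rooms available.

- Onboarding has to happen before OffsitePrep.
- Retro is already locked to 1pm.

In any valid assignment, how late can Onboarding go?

Downstream work caps Onboarding at 12pm.
Onboarding at 12pm is achievable: Onboarding=12pm; OffsitePrep=1pm; Budget=9am; Retro=1pm.

12pm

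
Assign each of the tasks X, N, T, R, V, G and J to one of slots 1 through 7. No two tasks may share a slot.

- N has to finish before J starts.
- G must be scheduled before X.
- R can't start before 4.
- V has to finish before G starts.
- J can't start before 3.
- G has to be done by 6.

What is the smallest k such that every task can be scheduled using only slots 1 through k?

7

The precedence chain requires at least 3 distinct slots.
With at most 1 per slot and 7 tasks, at least 7 slots are needed.
R can't be placed before 4, so the schedule must run through at least slot 4.
7 works (last occupied slot: 7): for example N -> 1, V -> 2, J -> 3, G -> 5, R -> 4, T -> 7, X -> 6.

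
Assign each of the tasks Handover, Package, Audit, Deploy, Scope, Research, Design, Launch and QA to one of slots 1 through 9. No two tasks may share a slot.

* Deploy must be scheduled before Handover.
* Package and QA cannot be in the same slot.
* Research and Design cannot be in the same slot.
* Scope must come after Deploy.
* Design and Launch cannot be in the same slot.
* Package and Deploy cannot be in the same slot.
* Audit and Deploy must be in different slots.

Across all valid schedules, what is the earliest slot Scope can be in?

2

Precedence pushes Scope to at least 2.
Scope at 2 is achievable: Research in 6; Package in 4; QA in 9; Design in 7; Audit in 5; Scope in 2; Handover in 3; Deploy in 1; Launch in 8.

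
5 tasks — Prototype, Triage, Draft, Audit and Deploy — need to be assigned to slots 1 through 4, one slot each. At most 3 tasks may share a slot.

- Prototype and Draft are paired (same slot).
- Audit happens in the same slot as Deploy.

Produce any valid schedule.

Triage in 1, Deploy in 2, Prototype in 1, Audit in 2, Draft in 1

Checking: Prototype = Draft = 1; Audit = Deploy = 2; max 3 per slot (cap 3).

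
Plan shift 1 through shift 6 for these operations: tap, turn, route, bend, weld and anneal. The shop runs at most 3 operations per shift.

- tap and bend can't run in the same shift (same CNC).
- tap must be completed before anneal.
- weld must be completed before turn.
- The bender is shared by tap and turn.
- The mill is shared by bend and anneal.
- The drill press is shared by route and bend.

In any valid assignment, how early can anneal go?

Precedence pushes anneal to at least shift 2.
anneal at shift 2 is achievable: bend in shift 3, turn in shift 2, anneal in shift 2, route in shift 1, tap in shift 1, weld in shift 1.

shift 2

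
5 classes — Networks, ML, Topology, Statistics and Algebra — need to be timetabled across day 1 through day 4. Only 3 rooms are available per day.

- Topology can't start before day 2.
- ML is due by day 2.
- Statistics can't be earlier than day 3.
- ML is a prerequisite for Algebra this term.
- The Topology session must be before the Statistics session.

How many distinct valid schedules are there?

Splitting on Networks: it can be day 1 (15), day 2 (15), day 3 (15), day 4 (15). Listing each branch's schedules as (ML, Topology, Statistics, Algebra) by day number:
Networks=day 1: (1,2,3,2) (1,2,3,3) (1,2,3,4) (1,2,4,2) (1,2,4,3) (1,2,4,4) (1,3,4,2) (1,3,4,3) (1,3,4,4) (2,2,3,3) (2,2,3,4) (2,2,4,3) (2,2,4,4) (2,3,4,3) (2,3,4,4) — 15.
Networks=day 2: (1,2,3,2) (1,2,3,3) (1,2,3,4) (1,2,4,2) (1,2,4,3) (1,2,4,4) (1,3,4,2) (1,3,4,3) (1,3,4,4) (2,2,3,3) (2,2,3,4) (2,2,4,3) (2,2,4,4) (2,3,4,3) (2,3,4,4) — 15.
Networks=day 3: (1,2,3,2) (1,2,3,3) (1,2,3,4) (1,2,4,2) (1,2,4,3) (1,2,4,4) (1,3,4,2) (1,3,4,3) (1,3,4,4) (2,2,3,3) (2,2,3,4) (2,2,4,3) (2,2,4,4) (2,3,4,3) (2,3,4,4) — 15.
Networks=day 4: (1,2,3,2) (1,2,3,3) (1,2,3,4) (1,2,4,2) (1,2,4,3) (1,2,4,4) (1,3,4,2) (1,3,4,3) (1,3,4,4) (2,2,3,3) (2,2,3,4) (2,2,4,3) (2,2,4,4) (2,3,4,3) (2,3,4,4) — 15.
Summing: 15 + 15 + 15 + 15 = 60.

60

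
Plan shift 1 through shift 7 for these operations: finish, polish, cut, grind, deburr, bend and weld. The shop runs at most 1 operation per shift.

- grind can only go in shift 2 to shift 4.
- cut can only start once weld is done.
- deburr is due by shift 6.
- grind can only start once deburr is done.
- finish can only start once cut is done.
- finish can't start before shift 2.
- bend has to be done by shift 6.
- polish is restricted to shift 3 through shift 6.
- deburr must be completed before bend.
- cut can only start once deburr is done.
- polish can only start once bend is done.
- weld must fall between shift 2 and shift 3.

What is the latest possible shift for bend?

Precedence pushes bend to at least shift 2; bend's own window allows nothing later than shift 6; downstream work caps bend at shift 5.
bend at shift 5 is achievable: bend -> shift 5, cut -> shift 4, finish -> shift 7, grind -> shift 3, deburr -> shift 1, weld -> shift 2, polish -> shift 6.

shift 5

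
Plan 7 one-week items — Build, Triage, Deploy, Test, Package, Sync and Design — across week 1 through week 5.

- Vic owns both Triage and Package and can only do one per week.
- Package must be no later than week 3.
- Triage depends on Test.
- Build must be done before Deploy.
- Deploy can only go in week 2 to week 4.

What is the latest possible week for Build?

Downstream work caps Build at week 3.
Build at week 3 is achievable: Design=week 1, Deploy=week 4, Sync=week 1, Test=week 1, Build=week 3, Package=week 1, Triage=week 2.

week 3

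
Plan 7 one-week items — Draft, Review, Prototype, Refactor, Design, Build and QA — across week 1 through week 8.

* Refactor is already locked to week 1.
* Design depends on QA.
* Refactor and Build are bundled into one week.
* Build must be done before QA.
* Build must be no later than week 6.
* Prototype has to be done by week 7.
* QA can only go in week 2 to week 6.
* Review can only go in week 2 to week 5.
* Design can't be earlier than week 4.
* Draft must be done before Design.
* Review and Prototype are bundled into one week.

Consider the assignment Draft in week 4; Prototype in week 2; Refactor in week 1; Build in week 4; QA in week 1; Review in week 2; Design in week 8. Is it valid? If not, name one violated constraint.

No — it violates: Build must be done before QA

Design depends on QA — holds.
Prototype has to be done by week 7 — holds.
Review and Prototype are bundled into one week — holds.
Build must be no later than week 6 — holds.
Refactor is already locked to week 1 — holds.
Draft must be done before Design — holds.
Review can only go in week 2 to week 5 — holds.
Refactor and Build are bundled into one week — violated.
QA can only go in week 2 to week 6 — violated.
Build must be done before QA — violated.
Design can't be earlier than week 4 — holds.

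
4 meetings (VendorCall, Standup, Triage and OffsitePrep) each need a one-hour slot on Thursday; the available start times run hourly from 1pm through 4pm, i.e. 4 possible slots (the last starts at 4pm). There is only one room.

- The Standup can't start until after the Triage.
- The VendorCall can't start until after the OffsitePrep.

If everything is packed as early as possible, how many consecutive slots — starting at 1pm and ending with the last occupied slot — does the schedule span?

4 slots

The precedence chain requires at least 2 distinct slots.
With at most 1 per slot and 4 meetings, at least 4 slots are needed.
4 works (last occupied slot: 4pm): for example Triage in 3pm; Standup in 4pm; OffsitePrep in 1pm; VendorCall in 2pm.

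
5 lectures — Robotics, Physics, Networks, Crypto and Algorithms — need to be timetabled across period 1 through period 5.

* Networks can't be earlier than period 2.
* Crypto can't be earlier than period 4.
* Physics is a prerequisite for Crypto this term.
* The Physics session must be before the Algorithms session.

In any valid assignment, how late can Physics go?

period 4

Downstream work caps Physics at period 4.
Physics at period 4 is achievable: Crypto in period 5, Networks in period 2, Physics in period 4, Robotics in period 1, Algorithms in period 5.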